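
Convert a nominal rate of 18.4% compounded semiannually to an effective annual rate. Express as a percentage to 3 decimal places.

EAR = (1 + 18.4%/2)^2 − 1 = (1 + 0.092)^2 − 1.
(1 + 0.092)^2 ≈ 1.192464, so EAR ≈ 19.24640%.

19.246%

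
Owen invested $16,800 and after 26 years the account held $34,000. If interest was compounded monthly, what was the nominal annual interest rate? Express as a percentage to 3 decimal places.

(1 + r/12)^312 = 34,000/16,800 = 2.02381.
1 + r/12 = 2.02381^(1/312) ≈ 1.002262, so r/12 ≈ 0.00226211.
r ≈ 12·0.00226211 = 2.71453%.

2.715%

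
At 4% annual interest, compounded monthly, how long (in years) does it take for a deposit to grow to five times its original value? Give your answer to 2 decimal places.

(1 + 0.00333333)^(12t) = 5.
12t = ln 5 / ln(1 + 0.00333333) ≈ 1.6094/0.00332779 ≈ 483.6356.
t ≈ 40.3030.

40.30 years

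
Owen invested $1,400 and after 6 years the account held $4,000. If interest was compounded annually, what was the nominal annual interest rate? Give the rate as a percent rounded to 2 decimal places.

19.12%

The 6-period growth factor is 4,000/1,400 = 2.85714.
r = 2.85714^(1/6) − 1 ≈ 0.191211, i.e. 19.12109%.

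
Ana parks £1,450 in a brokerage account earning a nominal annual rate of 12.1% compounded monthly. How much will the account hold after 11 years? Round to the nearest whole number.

£5,452

Periodic rate = 12.1%/12 = 0.0100833; periods = 12·11 = 132.
A = 1,450·(1 + 0.121/12)^132 ≈ 1,450·3.759681748 ≈ 5,451.5385.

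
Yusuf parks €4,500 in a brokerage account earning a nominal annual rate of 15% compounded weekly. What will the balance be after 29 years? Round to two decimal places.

€346,476.64

Growth factor = (1 + 0.15/52)^1508 ≈ 76.9948087657.
A ≈ 4,500 × 76.9948087657 ≈ 346,476.6394.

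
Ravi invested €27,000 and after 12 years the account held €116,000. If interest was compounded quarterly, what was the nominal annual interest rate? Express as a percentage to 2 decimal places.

12.33%

The 48-period growth factor is 116,000/27,000 = 4.2963.
r/4 = 4.2963^(1/48) − 1 ≈ 0.0308357, so r ≈ 4·0.0308357 = 12.33429%.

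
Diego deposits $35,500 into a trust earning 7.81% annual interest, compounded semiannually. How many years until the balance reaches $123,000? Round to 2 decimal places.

We need (1 + 0.03905)^(2t) = 3.4648, so 2t = ln 3.4648 / ln 1.03905 ≈ 32.4394.
t ≈ 32.4394/2 = 16.2197 years.

16.22 years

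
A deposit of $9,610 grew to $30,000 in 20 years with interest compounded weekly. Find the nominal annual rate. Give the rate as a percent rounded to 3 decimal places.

5.695%

(1 + r/52)^1040 = 30,000/9,610 = 3.12175.
1 + r/52 = 3.12175^(1/1040) ≈ 1.001095, so r/52 ≈ 0.00109521.
r ≈ 52·0.00109521 = 5.69508%.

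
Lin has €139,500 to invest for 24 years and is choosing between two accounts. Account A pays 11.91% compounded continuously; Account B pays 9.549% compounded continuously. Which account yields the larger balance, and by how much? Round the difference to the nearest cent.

Account A growth factor: e^(0.1191·24) = e^2.8584 ≈ 17.43361083232; balance ≈ 2,431,988.7111.
Account B growth factor: e^(0.09549·24) = e^2.29176 ≈ 9.892332874772; balance ≈ 1,379,980.4360.
Account A is larger by 1,052,008.2751.

Account A, by €1,052,008.28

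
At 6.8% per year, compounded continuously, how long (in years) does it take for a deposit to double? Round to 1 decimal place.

10.2 years

e^(0.068t) = 2, so 0.068t = ln 2 ≈ 0.69315.
t ≈ 0.69315/0.068 ≈ 10.1933.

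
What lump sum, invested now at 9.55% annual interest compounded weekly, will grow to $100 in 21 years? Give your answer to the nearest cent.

$13.48

Growth factor = (1 + 0.0955/52)^1092 ≈ 7.4161545.
P = 100/7.4161545 ≈ 13.4841.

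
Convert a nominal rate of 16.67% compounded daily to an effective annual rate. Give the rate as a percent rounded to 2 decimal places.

EAR = (1 + 16.67%/365)^365 − 1 = (1 + 0.000456712)^365 − 1.
(1 + 0.000456712)^365 ≈ 1.181355, so EAR ≈ 18.13548%.

18.14%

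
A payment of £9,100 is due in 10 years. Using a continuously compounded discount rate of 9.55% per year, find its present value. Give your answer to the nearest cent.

P = A·e^(−rt) = 9,100·e^(−0.955).
e^(−0.955) ≈ 0.3848121446, so P ≈ 3,501.7905.

£3,501.79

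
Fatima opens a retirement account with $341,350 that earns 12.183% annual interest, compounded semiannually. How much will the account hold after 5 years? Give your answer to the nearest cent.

Growth factor = (1 + 0.060915)^10 ≈ 1.80636661588.
A ≈ 341,350 × 1.80636661588 ≈ 616,603.2443.

$616,603.24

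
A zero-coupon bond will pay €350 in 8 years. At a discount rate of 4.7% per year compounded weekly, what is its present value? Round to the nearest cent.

€240.35

Periodic rate = 4.7%/52 = 0.000903846; 416 periods.
P = 350/(1 + 0.047/52)^416 ≈ 350/1.45619982 ≈ 240.3516.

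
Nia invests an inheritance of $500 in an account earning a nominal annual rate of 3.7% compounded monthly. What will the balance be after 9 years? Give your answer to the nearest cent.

$697.22

Periodic rate = 3.7%/12 = 0.00308333; periods = 12·9 = 108.
A = 500·(1 + 0.037/12)^108 ≈ 500·1.39443272 ≈ 697.2164.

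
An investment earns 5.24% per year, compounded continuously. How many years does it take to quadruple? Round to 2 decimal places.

26.46 years

e^(0.0524t) = 4, so 0.0524t = ln 4 ≈ 1.3863.
t ≈ 1.3863/0.0524 ≈ 26.4560.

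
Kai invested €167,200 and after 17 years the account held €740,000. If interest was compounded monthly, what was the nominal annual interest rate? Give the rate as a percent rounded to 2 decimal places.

8.78%

(1 + r/12)^204 = 740,000/167,200 = 4.42584.
1 + r/12 = 4.42584^(1/204) ≈ 1.007318, so r/12 ≈ 0.00731812.
r ≈ 12·0.00731812 = 8.78174%.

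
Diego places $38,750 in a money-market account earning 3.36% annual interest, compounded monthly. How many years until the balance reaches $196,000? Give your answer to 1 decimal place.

48.3 years

(1 + 0.0028)^(12t) = 196,000/38,750 = 5.0581.
12t·ln(1 + 0.0028) = ln(5.0581); 12t = 1.621/0.00279609 ≈ 579.7329.
t ≈ 48.3111 years.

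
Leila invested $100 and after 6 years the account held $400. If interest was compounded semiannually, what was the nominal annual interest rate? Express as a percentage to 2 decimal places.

(1 + r/2)^12 = 400/100 = 4.
1 + r/2 = 4^(1/12) ≈ 1.122462, so r/2 ≈ 0.122462.
r ≈ 2·0.122462 = 24.49241%.

24.49%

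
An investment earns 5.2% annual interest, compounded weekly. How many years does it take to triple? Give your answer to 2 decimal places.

21.14 years

(1 + 0.001)^(52t) = 3.
52t = ln 3 / ln(1 + 0.001) ≈ 1.0986/0.0009995 ≈ 1099.1615.
t ≈ 21.1377.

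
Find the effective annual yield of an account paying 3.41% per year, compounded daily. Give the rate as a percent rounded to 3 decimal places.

3.469%

One year is 365 periods at 0.0000934247 each: (1 + 0.0000934247)^365 ≈ 1.034686.
EAR = 1.034686 − 1 ≈ 3.46864%.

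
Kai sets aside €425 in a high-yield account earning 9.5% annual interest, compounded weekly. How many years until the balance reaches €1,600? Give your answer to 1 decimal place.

(1 + 0.00182692)^(52t) = 1,600/425 = 3.7647.
52t·ln(1 + 0.00182692) = ln(3.7647); 52t = 1.3257/0.00182526 ≈ 726.2924.
t ≈ 13.9672 years.

14.0 years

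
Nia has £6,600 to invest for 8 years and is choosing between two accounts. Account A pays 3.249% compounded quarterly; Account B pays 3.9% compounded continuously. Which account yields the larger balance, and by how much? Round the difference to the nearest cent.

Account B, by £466.55

A: (1 + 0.0081225)^32 ≈ 1.295465489, so 6,600 × 1.295465489 ≈ 8,550.0722.
B: e^(0.039·8) = e^0.312 ≈ 1.366154693, so 6,600 × 1.366154693 ≈ 9,016.6210.
Difference ≈ 466.5487 in favor of B.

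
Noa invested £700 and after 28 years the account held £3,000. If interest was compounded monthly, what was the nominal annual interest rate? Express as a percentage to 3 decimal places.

5.209%

The 336-period growth factor is 3,000/700 = 4.28571.
r/12 = 4.28571^(1/336) − 1 ≈ 0.00434061, so r ≈ 12·0.00434061 = 5.20873%.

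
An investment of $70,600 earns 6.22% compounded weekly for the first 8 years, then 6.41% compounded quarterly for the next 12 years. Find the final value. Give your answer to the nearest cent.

$248,995.45

Phase 1: 70,600·(1 + 0.0622/52)^416 ≈ 116,086.1721.
Phase 2: 116,086.1721·(1 + 0.016025)^48 ≈ 248,995.4507.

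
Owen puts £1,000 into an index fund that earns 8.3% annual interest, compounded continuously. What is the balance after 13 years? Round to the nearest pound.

£2,942

A = P·e^(rt) = 1,000·e^(0.083·13) = 1,000·e^1.079.
e^1.079 ≈ 2.941736343, so A ≈ 2,941.7363.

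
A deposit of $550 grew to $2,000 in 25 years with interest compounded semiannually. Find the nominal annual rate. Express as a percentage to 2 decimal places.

5.23%

The 50-period growth factor is 2,000/550 = 3.63636.
r/2 = 3.63636^(1/50) − 1 ≈ 0.0261559, so r ≈ 2·0.0261559 = 5.23118%.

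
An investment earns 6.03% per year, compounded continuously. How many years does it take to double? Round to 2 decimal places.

e^(0.0603t) = 2, so 0.0603t = ln 2 ≈ 0.69315.
t ≈ 0.69315/0.0603 ≈ 11.4950.

11.49 years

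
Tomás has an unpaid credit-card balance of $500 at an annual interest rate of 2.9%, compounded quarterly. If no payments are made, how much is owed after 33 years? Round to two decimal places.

Periodic rate = 2.9%/4 = 0.00725; periods = 4·33 = 132.
A = 500·(1 + 0.00725)^132 ≈ 500·2.594898888 ≈ 1,297.4494.

$1,297.45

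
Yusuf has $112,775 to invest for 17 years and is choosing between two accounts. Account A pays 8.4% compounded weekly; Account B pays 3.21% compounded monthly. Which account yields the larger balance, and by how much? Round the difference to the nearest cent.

Account A, by $275,282.53

A: (1 + 0.084/52)^884 ≈ 4.1655480683, so 112,775 × 4.1655480683 ≈ 469,769.6834.
B: (1 + 0.002675)^204 ≈ 1.72455910283, so 112,775 × 1.72455910283 ≈ 194,487.1528.
Difference ≈ 275,282.5306 in favor of A.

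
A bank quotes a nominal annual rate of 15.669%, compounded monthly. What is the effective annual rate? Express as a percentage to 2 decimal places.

16.84%

EAR = (1 + 15.669%/12)^12 − 1 = (1 + 0.0130575)^12 − 1.
(1 + 0.0130575)^12 ≈ 1.168447, so EAR ≈ 16.84474%.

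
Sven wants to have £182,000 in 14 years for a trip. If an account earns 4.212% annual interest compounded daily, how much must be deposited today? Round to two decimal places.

£100,923.29

Growth factor = (1 + 0.04212/365)^5110 ≈ 1.80334987845.
P = 182,000/1.80334987845 ≈ 100,923.2885.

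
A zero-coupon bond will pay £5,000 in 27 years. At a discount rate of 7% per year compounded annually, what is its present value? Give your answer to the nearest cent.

£804.65

Growth factor = (1 + 0.07)^27 ≈ 6.21386763.
P = 5,000/6.21386763 ≈ 804.6518.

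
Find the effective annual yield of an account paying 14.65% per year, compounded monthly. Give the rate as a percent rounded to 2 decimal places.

One year is 12 periods at 0.0122083 each: (1 + 0.0122083)^12 ≈ 1.156748.
EAR = 1.156748 − 1 ≈ 15.67484%.

15.67%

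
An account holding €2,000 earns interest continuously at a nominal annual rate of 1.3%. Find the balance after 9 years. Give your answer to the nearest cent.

A = P·e^(rt) = 2,000·e^(0.013·9) = 2,000·e^0.117.
e^0.117 ≈ 1.12411943, so A ≈ 2,248.2389.

€2,248.24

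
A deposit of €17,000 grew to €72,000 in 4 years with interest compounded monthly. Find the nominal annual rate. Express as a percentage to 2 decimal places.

36.63%

(1 + r/12)^48 = 72,000/17,000 = 4.23529.
1 + r/12 = 4.23529^(1/48) ≈ 1.030529, so r/12 ≈ 0.0305287.
r ≈ 12·0.0305287 = 36.63439%.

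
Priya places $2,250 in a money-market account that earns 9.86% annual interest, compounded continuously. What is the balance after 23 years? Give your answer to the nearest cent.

A = P·e^(rt) = 2,250·e^(0.0986·23) = 2,250·e^2.2678.
e^2.2678 ≈ 9.6581295393, so A ≈ 21,730.7915.

$21,730.79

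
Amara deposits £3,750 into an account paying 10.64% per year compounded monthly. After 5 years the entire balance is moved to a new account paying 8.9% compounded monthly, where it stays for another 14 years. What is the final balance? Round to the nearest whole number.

£22,039

Phase 1: 3,750·(1 + 0.1064/12)^60 ≈ 6,368.8006.
Phase 2: 6,368.8006·(1 + 0.089/12)^168 ≈ 22,038.9930.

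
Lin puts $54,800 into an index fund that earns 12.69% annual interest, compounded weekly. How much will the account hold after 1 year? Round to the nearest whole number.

$62,205

Growth factor = (1 + 0.1269/52)^52 ≈ 1.1351279877.
A ≈ 54,800 × 1.1351279877 ≈ 62,205.0137.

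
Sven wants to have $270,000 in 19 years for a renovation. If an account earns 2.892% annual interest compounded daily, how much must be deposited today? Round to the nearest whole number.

Periodic rate = 2.892%/365 = 0.0000792329; 6935 periods.
P = 270,000/(1 + 0.02892/365)^6935 ≈ 270,000/1.73231425239 ≈ 155,860.8663.

$155,861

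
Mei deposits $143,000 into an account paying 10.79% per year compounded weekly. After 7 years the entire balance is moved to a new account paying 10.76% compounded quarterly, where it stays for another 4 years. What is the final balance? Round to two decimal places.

Phase 1: 143,000·(1 + 0.002075)^364 ≈ 304,101.6708.
Phase 2: 304,101.6708·(1 + 0.0269)^16 ≈ 465,017.4689.

$465,017.47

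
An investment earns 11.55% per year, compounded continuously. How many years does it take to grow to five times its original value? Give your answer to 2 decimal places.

13.93 years

e^(0.1155t) = 5, so 0.1155t = ln 5 ≈ 1.6094.
t ≈ 1.6094/0.1155 ≈ 13.9345.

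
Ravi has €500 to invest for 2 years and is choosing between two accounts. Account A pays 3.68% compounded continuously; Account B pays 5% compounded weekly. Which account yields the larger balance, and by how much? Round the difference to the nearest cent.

Account B, by €14.37

Account A growth factor: e^(0.0368·2) = e^0.0736 ≈ 1.07637617; balance ≈ 538.1881.
Account B growth factor: (1 + 0.05/52)^104 ≈ 1.10511782; balance ≈ 552.5589.
Account B is larger by 14.3708.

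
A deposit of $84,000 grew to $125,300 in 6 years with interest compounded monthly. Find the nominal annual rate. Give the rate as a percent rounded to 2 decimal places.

6.68%

The 72-period growth factor is 125,300/84,000 = 1.49167.
r/12 = 1.49167^(1/72) − 1 ≈ 0.00556954, so r ≈ 12·0.00556954 = 6.68344%.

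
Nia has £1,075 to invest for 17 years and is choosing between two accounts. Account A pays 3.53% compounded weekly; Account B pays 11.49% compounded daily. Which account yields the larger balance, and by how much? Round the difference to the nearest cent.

Account A growth factor: (1 + 0.0353/52)^884 ≈ 1.821930047; balance ≈ 1,958.5748.
Account B growth factor: (1 + 0.1149/365)^6205 ≈ 7.04975328; balance ≈ 7,578.4848.
Account B is larger by 5,619.9100.

Account B, by £5,619.91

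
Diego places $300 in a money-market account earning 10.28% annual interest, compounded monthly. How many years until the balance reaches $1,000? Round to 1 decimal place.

11.8 years

We need (1 + 0.00856667)^(12t) = 3.3333, so 12t = ln 3.3333 / ln 1.008567 ≈ 141.1427.
t ≈ 141.1427/12 = 11.7619 years.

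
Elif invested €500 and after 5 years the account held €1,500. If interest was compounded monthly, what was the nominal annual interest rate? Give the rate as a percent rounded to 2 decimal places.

The 60-period growth factor is 1,500/500 = 3.
r/12 = 3^(1/60) − 1 ≈ 0.0184789, so r ≈ 12·0.0184789 = 22.17464%.

22.17%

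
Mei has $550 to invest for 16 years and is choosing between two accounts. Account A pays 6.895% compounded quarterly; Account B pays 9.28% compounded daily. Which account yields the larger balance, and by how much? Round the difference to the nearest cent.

A: (1 + 0.0172375)^64 ≈ 2.985596821, so 550 × 2.985596821 ≈ 1,642.0783.
B: (1 + 0.0928/365)^5840 ≈ 4.413249558, so 550 × 4.413249558 ≈ 2,427.2873.
Difference ≈ 785.2090 in favor of B.

Account B, by $785.21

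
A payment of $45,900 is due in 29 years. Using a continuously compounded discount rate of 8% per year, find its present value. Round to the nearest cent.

P = A·e^(−rt) = 45,900·e^(−2.32).
e^(−2.32) ≈ 0.098273585604, so P ≈ 4,510.7576.

$4,510.76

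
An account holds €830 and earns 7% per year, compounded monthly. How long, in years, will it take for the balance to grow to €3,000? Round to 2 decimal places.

We need (1 + 0.00583333)^(12t) = 3.6145, so 12t = ln 3.6145 / ln 1.005833 ≈ 220.9176.
t ≈ 220.9176/12 = 18.4098 years.

18.41 years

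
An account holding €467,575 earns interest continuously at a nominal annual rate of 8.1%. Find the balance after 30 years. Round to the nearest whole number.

A = P·e^(rt) = 467,575·e^(0.081·30) = 467,575·e^2.43.
e^2.43 ≈ 11.35888208, so A ≈ 5,311,129.2886.

€5,311,129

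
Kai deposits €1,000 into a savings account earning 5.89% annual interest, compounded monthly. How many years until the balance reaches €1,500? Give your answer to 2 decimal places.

(1 + 0.00490833)^(12t) = 1,500/1,000 = 1.5.
12t·ln(1 + 0.00490833) = ln(1.5); 12t = 0.40547/0.00489633 ≈ 82.8101.
t ≈ 6.9008 years.

6.90 years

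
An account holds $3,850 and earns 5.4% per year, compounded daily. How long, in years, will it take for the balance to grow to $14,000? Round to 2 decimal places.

23.91 years

(1 + 0.000147945)^(365t) = 14,000/3,850 = 3.6364.
365t·ln(1 + 0.000147945) = ln(3.6364); 365t = 1.291/0.000147934 ≈ 8726.7423.
t ≈ 23.9089 years.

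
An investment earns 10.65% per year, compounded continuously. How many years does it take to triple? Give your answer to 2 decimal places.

10.32 years

e^(0.1065t) = 3, so 0.1065t = ln 3 ≈ 1.0986.
t ≈ 1.0986/0.1065 ≈ 10.3156.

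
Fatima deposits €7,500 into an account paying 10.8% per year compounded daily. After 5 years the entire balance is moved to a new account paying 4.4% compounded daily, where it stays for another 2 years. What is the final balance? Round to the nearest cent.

€14,052.75

Phase 1: 7,500·(1 + 0.108/365)^1825 ≈ 12,869.0235.
Phase 2: 12,869.0235·(1 + 0.044/365)^730 ≈ 14,052.7463.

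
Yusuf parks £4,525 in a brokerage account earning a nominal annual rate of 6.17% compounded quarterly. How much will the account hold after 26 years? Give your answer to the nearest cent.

Growth factor = (1 + 0.015425)^104 ≈ 4.9133371898.
A ≈ 4,525 × 4.9133371898 ≈ 22,232.8508.

£22,232.85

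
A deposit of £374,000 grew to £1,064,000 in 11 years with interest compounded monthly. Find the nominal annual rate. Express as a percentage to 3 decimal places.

The 132-period growth factor is 1,064,000/374,000 = 2.84492.
r/12 = 2.84492^(1/132) − 1 ≈ 0.00795217, so r ≈ 12·0.00795217 = 9.54260%.

9.543%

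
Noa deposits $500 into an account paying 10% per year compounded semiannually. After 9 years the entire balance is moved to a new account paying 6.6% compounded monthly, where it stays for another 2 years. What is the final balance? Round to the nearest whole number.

$1,373

Phase 1: 500·(1 + 0.05)^18 ≈ 1,203.3096.
Phase 2: 1,203.3096·(1 + 0.0055)^24 ≈ 1,372.6101.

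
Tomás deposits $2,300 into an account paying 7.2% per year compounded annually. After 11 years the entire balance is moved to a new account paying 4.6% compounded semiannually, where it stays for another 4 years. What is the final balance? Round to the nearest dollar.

$5,928

Phase 1: 2,300·(1 + 0.072)^11 ≈ 4,941.6328.
Phase 2: 4,941.6328·(1 + 0.023)^8 ≈ 5,927.5543.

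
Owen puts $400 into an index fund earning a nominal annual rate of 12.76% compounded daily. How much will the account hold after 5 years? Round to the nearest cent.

Growth factor = (1 + 0.1276/365)^1825 ≈ 1.8924807.
A ≈ 400 × 1.8924807 ≈ 756.9923.

$756.99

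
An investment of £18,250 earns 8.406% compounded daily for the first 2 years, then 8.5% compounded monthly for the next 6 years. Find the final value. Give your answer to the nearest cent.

Phase 1: 18,250·(1 + 0.08406/365)^730 ≈ 21,590.7660.
Phase 2: 21,590.7660·(1 + 0.085/12)^72 ≈ 35,890.3321.

£35,890.33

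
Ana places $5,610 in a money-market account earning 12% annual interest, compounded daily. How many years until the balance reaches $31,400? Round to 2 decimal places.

14.35 years

(1 + 0.000328767)^(365t) = 31,400/5,610 = 5.5971.
365t·ln(1 + 0.000328767) = ln(5.5971); 365t = 1.7223/0.000328713 ≈ 5239.3933.
t ≈ 14.3545 years.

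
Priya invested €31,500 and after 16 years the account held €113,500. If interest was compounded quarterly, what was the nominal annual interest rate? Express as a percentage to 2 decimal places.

(1 + r/4)^64 = 113,500/31,500 = 3.60317.
1 + r/4 = 3.60317^(1/64) ≈ 1.02023, so r/4 ≈ 0.0202303.
r ≈ 4·0.0202303 = 8.09211%.

8.09%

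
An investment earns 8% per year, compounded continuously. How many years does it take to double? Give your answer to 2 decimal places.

e^(0.08t) = 2, so 0.08t = ln 2 ≈ 0.69315.
t ≈ 0.69315/0.08 ≈ 8.6643.

8.66 years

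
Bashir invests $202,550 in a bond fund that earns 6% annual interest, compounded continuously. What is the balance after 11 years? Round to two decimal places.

A = P·e^(rt) = 202,550·e^(0.06·11) = 202,550·e^0.66.
e^0.66 ≈ 1.9347923344, so A ≈ 391,892.1873.

$391,892.19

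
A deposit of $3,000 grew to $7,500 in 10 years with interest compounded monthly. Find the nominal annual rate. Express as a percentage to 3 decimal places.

9.198%

The 120-period growth factor is 7,500/3,000 = 2.5.
r/12 = 2.5^(1/120) − 1 ≈ 0.00766498, so r ≈ 12·0.00766498 = 9.19798%.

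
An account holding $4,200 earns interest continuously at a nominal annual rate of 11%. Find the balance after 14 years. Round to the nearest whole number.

A = P·e^(rt) = 4,200·e^(0.11·14) = 4,200·e^1.54.
e^1.54 ≈ 4.664590271, so A ≈ 19,591.2791.

$19,591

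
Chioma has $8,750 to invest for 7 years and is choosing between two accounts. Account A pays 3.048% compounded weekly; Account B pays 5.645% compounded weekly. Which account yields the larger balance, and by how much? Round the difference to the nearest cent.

Account B, by $2,157.19

A: (1 + 0.03048/52)^364 ≈ 1.2377528199, so 8,750 × 1.2377528199 ≈ 10,830.3372.
B: (1 + 0.05645/52)^364 ≈ 1.4842887069, so 8,750 × 1.4842887069 ≈ 12,987.5262.
Difference ≈ 2,157.1890 in favor of B.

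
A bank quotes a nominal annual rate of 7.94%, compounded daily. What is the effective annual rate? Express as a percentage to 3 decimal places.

8.263%

One year is 365 periods at 0.000217534 each: (1 + 0.000217534)^365 ≈ 1.082628.
EAR = 1.082628 − 1 ≈ 8.26279%.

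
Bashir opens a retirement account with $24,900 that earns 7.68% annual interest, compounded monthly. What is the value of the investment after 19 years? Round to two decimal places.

$106,635.68

Periodic rate = 7.68%/12 = 0.0064; periods = 12·19 = 228.
A = 24,900·(1 + 0.0064)^228 ≈ 24,900·4.28255754256 ≈ 106,635.6828.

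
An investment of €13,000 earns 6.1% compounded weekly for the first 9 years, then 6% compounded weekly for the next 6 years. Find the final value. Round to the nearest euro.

€32,247

After 9 years at 6.1%: 13,000 × 1.7309635902 ≈ 22,502.5267.
Then 6 years at 6%: 22,502.5267 × 1.4330319827 ≈ 32,246.8404.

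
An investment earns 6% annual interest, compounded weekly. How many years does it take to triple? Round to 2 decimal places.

(1 + 0.00115385)^(52t) = 3.
52t = ln 3 / ln(1 + 0.00115385) ≈ 1.0986/0.00115318 ≈ 952.6799.
t ≈ 18.3208.

18.32 years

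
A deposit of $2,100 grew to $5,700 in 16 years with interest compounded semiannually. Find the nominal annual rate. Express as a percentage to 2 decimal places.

(1 + r/2)^32 = 5,700/2,100 = 2.71429.
1 + r/2 = 2.71429^(1/32) ≈ 1.031696, so r/2 ≈ 0.031696.
r ≈ 2·0.031696 = 6.33920%.

6.34%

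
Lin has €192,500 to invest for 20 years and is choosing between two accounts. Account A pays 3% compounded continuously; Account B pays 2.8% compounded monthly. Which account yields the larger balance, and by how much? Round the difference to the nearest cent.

Account A, by €13,973.18

Account A growth factor: e^(0.03·20) = e^0.6 ≈ 1.82211880039; balance ≈ 350,757.8691.
Account B growth factor: (1 + 0.028/12)^240 ≈ 1.74953087608; balance ≈ 336,784.6936.
Account A is larger by 13,973.1754.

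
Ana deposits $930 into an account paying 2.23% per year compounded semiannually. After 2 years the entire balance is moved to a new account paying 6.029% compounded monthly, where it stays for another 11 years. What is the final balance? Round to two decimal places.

Phase 1: 930·(1 + 0.01115)^4 ≈ 972.1769.
Phase 2: 972.1769·(1 + 0.06029/12)^132 ≈ 1,883.8397.

$1,883.84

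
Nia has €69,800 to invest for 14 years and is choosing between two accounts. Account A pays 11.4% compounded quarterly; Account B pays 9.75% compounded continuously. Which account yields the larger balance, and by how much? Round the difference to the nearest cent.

Account A, by €63,423.53

Account A growth factor: (1 + 0.0285)^56 ≈ 4.82436966177; balance ≈ 336,741.0024.
Account B growth factor: e^(0.0975·14) = e^1.365 ≈ 3.91572305199; balance ≈ 273,317.4690.
Account A is larger by 63,423.5334.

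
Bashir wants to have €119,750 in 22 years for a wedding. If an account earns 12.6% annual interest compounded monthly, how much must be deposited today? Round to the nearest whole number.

€7,598

Periodic rate = 12.6%/12 = 0.0105; 264 periods.
P = 119,750/(1 + 0.0105)^264 ≈ 119,750/15.7611503804 ≈ 7,597.7957.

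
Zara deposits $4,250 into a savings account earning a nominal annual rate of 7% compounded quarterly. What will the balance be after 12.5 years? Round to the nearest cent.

$10,118.35

Growth factor = (1 + 0.0175)^50 ≈ 2.3807889319.
A ≈ 4,250 × 2.3807889319 ≈ 10,118.3530.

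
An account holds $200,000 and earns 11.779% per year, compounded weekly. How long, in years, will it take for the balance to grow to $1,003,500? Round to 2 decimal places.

13.71 years

We need (1 + 0.00226519)^(52t) = 5.0175, so 52t = ln 5.0175 / ln 1.002265 ≈ 712.8569.
t ≈ 712.8569/52 = 13.7088 years.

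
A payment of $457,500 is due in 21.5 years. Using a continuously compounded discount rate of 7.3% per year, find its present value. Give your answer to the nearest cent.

$95,228.27

P = A·e^(−rt) = 457,500·e^(−1.5695).
e^(−1.5695) ≈ 0.208149230958, so P ≈ 95,228.2732.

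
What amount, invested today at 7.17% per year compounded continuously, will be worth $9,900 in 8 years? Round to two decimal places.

$5,578.58

P = A·e^(−rt) = 9,900·e^(−0.5736).
e^(−0.5736) ≈ 0.5634932073, so P ≈ 5,578.5828.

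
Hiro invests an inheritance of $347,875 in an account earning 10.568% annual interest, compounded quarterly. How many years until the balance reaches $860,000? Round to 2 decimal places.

(1 + 0.02642)^(4t) = 860,000/347,875 = 2.4722.
4t·ln(1 + 0.02642) = ln(2.4722); 4t = 0.90509/0.026077 ≈ 34.7083.
t ≈ 8.6771 years.

8.68 years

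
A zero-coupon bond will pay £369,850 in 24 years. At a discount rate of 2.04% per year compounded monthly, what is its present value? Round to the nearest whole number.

Growth factor = (1 + 0.0017)^288 ≈ 1.63098530053.
P = 369,850/1.63098530053 ≈ 226,764.7660.

£226,765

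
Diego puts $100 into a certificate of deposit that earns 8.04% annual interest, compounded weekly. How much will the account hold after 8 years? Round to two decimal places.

Growth factor = (1 + 0.0804/52)^416 ≈ 1.90161451.
A ≈ 100 × 1.90161451 ≈ 190.1615.

$190.16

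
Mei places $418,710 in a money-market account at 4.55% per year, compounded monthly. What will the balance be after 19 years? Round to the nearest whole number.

$992,318

Growth factor = (1 + 0.0455/12)^228 ≈ 2.36994129129.
A ≈ 418,710 × 2.36994129129 ≈ 992,318.1181.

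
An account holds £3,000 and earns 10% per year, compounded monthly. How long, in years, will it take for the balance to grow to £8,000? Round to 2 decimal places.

9.85 years

(1 + 0.00833333)^(12t) = 8,000/3,000 = 2.6667.
12t·ln(1 + 0.00833333) = ln(2.6667); 12t = 0.98083/0.0082988 ≈ 118.1892.
t ≈ 9.8491 years.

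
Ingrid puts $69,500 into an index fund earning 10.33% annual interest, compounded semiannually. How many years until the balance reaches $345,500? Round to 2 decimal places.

15.92 years

We need (1 + 0.05165)^(2t) = 4.9712, so 2t = ln 4.9712 / ln 1.05165 ≈ 31.8438.
t ≈ 31.8438/2 = 15.9219 years.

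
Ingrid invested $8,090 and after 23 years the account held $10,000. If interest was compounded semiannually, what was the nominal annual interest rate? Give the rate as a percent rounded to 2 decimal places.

0.92%

(1 + r/2)^46 = 10,000/8,090 = 1.23609.
1 + r/2 = 1.23609^(1/46) ≈ 1.004618, so r/2 ≈ 0.00461838.
r ≈ 2·0.00461838 = 0.92368%.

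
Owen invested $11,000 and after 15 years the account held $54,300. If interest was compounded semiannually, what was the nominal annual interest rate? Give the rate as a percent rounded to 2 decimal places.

(1 + r/2)^30 = 54,300/11,000 = 4.93636.
1 + r/2 = 4.93636^(1/30) ≈ 1.054663, so r/2 ≈ 0.0546627.
r ≈ 2·0.0546627 = 10.93253%.

10.93%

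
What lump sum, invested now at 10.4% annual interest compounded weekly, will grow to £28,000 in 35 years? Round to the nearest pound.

Growth factor = (1 + 0.002)^1820 ≈ 37.95361841.
P = 28,000/37.95361841 ≈ 737.7426.

£738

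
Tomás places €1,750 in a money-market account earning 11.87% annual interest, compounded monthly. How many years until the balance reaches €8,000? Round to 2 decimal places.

(1 + 0.00989167)^(12t) = 8,000/1,750 = 4.5714.
12t·ln(1 + 0.00989167) = ln(4.5714); 12t = 1.5198/0.00984306 ≈ 154.4058.
t ≈ 12.8671 years.

12.87 years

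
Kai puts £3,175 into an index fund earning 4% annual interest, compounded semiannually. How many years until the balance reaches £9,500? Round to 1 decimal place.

27.7 years

We need (1 + 0.02)^(2t) = 2.9921, so 2t = ln 2.9921 / ln 1.02 ≈ 55.3454.
t ≈ 55.3454/2 = 27.6727 years.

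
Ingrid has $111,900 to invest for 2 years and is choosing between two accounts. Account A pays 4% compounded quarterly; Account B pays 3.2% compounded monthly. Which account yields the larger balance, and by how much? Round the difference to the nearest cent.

A: (1 + 0.01)^8 ≈ 1.08285670563, so 111,900 × 1.08285670563 ≈ 121,171.6654.
B: (1 + 0.032/12)^24 ≈ 1.06600159082, so 111,900 × 1.06600159082 ≈ 119,285.5780.
Difference ≈ 1,886.0873 in favor of A.

Account A, by $1,886.09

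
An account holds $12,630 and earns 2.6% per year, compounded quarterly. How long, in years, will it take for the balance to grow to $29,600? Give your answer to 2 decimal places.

(1 + 0.0065)^(4t) = 29,600/12,630 = 2.3436.
4t·ln(1 + 0.0065) = ln(2.3436); 4t = 0.8517/0.00647897 ≈ 131.4561.
t ≈ 32.8640 years.

32.86 years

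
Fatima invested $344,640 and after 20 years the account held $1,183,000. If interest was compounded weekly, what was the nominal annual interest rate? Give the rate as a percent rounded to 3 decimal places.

The 1040-period growth factor is 1,183,000/344,640 = 3.43257.
r/52 = 3.43257^(1/1040) − 1 ≈ 0.00118658, so r ≈ 52·0.00118658 = 6.17020%.

6.170%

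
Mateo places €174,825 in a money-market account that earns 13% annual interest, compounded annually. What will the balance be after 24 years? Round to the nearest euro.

Annual rate = 13% = 0.13; years = 24.
A = 174,825·(1 + 0.13)^24 ≈ 174,825·18.7880905061 ≈ 3,284,627.9227.

€3,284,628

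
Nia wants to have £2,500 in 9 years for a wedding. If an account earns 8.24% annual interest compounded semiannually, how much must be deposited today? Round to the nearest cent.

£1,208.72

Periodic rate = 8.24%/2 = 0.0412; 18 periods.
P = 2,500/(1 + 0.0412)^18 ≈ 2,500/2.068306372 ≈ 1,208.7184.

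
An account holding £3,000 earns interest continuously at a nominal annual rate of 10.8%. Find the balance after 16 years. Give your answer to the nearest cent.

£16,888.15

A = P·e^(rt) = 3,000·e^(0.108·16) = 3,000·e^1.728.
e^1.728 ≈ 5.6293838744, so A ≈ 16,888.1516.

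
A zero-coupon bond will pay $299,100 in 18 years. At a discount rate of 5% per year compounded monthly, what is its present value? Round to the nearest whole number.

Growth factor = (1 + 0.05/12)^216 ≈ 2.45500842279.
P = 299,100/2.45500842279 ≈ 121,832.5759.

$121,833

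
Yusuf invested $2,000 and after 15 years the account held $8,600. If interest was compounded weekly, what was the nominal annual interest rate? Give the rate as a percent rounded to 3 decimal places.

9.733%

The 780-period growth factor is 8,600/2,000 = 4.3.
r/52 = 4.3^(1/780) − 1 ≈ 0.00187177, so r ≈ 52·0.00187177 = 9.73320%.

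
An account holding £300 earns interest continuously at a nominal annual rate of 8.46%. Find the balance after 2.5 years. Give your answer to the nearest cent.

A = P·e^(rt) = 300·e^(0.0846·2.5) = 300·e^0.2115.
e^0.2115 ≈ 1.23552997, so A ≈ 370.6590.

£370.66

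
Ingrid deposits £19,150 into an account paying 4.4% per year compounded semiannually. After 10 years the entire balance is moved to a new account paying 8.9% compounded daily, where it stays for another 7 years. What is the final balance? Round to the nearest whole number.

£55,172

Phase 1: 19,150·(1 + 0.022)^20 ≈ 29,592.8433.
Phase 2: 29,592.8433·(1 + 0.089/365)^2555 ≈ 55,172.0569.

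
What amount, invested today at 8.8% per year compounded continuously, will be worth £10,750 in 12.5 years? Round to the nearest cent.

£3,578.36

P = A·e^(−rt) = 10,750·e^(−1.1).
e^(−1.1) ≈ 0.3328710837, so P ≈ 3,578.3641.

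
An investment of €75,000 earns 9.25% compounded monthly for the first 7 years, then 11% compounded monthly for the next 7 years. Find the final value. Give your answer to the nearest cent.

€307,660.70

Phase 1: 75,000·(1 + 0.0925/12)^84 ≈ 142,951.4828.
Phase 2: 142,951.4828·(1 + 0.11/12)^84 ≈ 307,660.6976.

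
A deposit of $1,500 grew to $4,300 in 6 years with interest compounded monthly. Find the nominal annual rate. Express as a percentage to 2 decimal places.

17.68%

(1 + r/12)^72 = 4,300/1,500 = 2.86667.
1 + r/12 = 2.86667^(1/72) ≈ 1.014735, so r/12 ≈ 0.0147346.
r ≈ 12·0.0147346 = 17.68150%.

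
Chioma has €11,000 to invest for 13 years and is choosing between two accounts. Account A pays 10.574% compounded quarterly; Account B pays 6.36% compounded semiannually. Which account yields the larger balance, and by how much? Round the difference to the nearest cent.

A: (1 + 0.026435)^52 ≈ 3.8836092573, so 11,000 × 3.8836092573 ≈ 42,719.7018.
B: (1 + 0.0318)^26 ≈ 2.2567508358, so 11,000 × 2.2567508358 ≈ 24,824.2592.
Difference ≈ 17,895.4426 in favor of A.

Account A, by €17,895.44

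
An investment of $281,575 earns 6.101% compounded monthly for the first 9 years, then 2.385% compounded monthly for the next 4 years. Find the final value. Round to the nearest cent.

After 9 years at 6.101%: 281,575 × 1.72926918111 ≈ 486,918.9697.
Then 4 years at 2.385%: 486,918.9697 × 1.09999465607 ≈ 535,608.2646.

$535,608.26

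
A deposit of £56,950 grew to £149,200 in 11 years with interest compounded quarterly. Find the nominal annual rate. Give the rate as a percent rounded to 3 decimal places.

8.852%

The 44-period growth factor is 149,200/56,950 = 2.61984.
r/4 = 2.61984^(1/44) − 1 ≈ 0.0221303, so r ≈ 4·0.0221303 = 8.85211%.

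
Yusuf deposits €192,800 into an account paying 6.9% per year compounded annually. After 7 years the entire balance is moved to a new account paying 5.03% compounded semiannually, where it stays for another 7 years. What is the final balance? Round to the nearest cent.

After 7 years at 6.9%: 192,800 × 1.59530577177 ≈ 307,574.9528.
Then 7 years at 5.03%: 307,574.9528 × 1.41587144944 ≈ 435,486.5942.

€435,486.59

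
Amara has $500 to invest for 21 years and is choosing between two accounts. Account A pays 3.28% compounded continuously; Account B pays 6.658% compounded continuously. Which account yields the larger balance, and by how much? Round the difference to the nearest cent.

Account B, by $1,028.25

A: e^(0.0328·21) = e^0.6888 ≈ 1.99132451, so 500 × 1.99132451 ≈ 995.6623.
B: e^(0.06658·21) = e^1.39818 ≈ 4.047826215, so 500 × 4.047826215 ≈ 2,023.9131.
Difference ≈ 1,028.2509 in favor of B.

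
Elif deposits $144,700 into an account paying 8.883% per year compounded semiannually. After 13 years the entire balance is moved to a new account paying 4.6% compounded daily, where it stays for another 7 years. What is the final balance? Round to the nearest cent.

$618,020.89

After 13 years at 8.883%: 144,700 × 3.09528480027 ≈ 447,887.7106.
Then 7 years at 4.6%: 447,887.7106 × 1.37985678016 ≈ 618,020.8942.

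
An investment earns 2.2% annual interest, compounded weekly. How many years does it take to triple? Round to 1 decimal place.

49.9 years

(1 + 0.000423077)^(52t) = 3.
52t = ln 3 / ln(1 + 0.000423077) ≈ 1.0986/0.000422987 ≈ 2597.2692.
t ≈ 49.9475.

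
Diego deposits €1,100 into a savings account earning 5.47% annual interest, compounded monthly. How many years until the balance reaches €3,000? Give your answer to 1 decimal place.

18.4 years

We need (1 + 0.00455833)^(12t) = 2.7273, so 12t = ln 2.7273 / ln 1.004558 ≈ 220.6041.
t ≈ 220.6041/12 = 18.3837 years.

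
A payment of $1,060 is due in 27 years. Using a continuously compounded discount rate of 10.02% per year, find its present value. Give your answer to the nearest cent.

$70.85

P = A·e^(−rt) = 1,060·e^(−2.7054).
e^(−2.7054) ≈ 0.06684358107, so P ≈ 70.8542.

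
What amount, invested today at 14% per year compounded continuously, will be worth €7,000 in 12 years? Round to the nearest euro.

€1,305

P = A·e^(−rt) = 7,000·e^(−1.68).
e^(−1.68) ≈ 0.186373976, so P ≈ 1,304.6178.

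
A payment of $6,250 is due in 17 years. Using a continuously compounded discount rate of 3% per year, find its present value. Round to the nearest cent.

$3,753.10

P = A·e^(−rt) = 6,250·e^(−0.51).
e^(−0.51) ≈ 0.6004955788, so P ≈ 3,753.0974.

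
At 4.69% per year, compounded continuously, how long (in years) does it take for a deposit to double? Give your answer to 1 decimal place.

14.8 years

e^(0.0469t) = 2, so 0.0469t = ln 2 ≈ 0.69315.
t ≈ 0.69315/0.0469 ≈ 14.7793.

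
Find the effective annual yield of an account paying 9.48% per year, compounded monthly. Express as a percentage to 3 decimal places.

EAR = (1 + 9.48%/12)^12 − 1 = (1 + 0.0079)^12 − 1.
(1 + 0.0079)^12 ≈ 1.099029, so EAR ≈ 9.90295%.

9.903%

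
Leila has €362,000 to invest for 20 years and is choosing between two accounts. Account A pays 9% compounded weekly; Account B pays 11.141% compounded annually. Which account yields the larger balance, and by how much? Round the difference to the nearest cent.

Account B, by €807,037.87

A: (1 + 0.09/52)^1040 ≈ 6.040242153003, so 362,000 × 6.040242153003 ≈ 2,186,567.6594.
B: (1 + 0.11141)^20 ≈ 8.269628525242, so 362,000 × 8.269628525242 ≈ 2,993,605.5261.
Difference ≈ 807,037.8668 in favor of B.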